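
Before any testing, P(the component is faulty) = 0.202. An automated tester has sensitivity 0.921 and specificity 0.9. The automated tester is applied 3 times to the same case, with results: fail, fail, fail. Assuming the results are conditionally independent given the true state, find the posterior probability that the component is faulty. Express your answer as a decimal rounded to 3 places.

Let H be the event that the component is faulty; start with P(H) = 0.202. P('fail'|H) = 0.921, P('fail'|¬H) = 0.1.
Update on result 1 ('fail'): P(H) ← 0.921·0.2020 / (0.921·0.2020 + 0.1·0.7980) = 0.18604/0.26584 = 0.6998.
Update on result 2 ('fail'): P(H) ← 0.921·0.6998 / (0.921·0.6998 + 0.1·0.3002) = 0.64454/0.67455 = 0.9555.
Update on result 3 ('fail'): P(H) ← 0.921·0.9555 / (0.921·0.9555 + 0.1·0.0445) = 0.88002/0.88447 = 0.9950.

Posterior P(H) ≈ 0.995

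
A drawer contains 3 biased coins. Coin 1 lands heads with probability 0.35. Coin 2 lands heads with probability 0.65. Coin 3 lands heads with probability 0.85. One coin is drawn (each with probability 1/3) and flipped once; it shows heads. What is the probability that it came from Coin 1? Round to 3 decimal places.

P(heads|C1) = 0.35; P(heads|C2) = 0.65; P(heads|C3) = 0.85.
Prior × likelihood for each source: 0.333333·0.35=0.1167, 0.333333·0.65=0.2167, 0.333333·0.85=0.2833. Summing gives P(heads) = 0.61667.
P(Coin 1 | heads) = 0.1167 / 0.61667 = 0.189.

Posterior probability ≈ 0.189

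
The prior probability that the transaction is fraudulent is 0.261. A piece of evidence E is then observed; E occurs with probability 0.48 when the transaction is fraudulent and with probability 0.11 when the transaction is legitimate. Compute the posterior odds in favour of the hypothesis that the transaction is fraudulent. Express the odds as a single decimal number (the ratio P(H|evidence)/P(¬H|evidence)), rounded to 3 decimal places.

Posterior odds ≈ 1.541

Prior odds = 0.261/(1−0.261) = 0.35318.
Likelihood ratio for E = 0.48/0.11 = 4.3636.
Posterior odds = prior odds × LR = 1.5411.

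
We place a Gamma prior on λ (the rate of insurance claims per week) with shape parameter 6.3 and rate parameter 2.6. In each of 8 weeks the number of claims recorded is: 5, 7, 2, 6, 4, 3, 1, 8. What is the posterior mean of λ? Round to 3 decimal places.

Posterior mean ≈ 3.991

Total count ∑xᵢ = 36 over n = 8 weeks.
Gamma is conjugate to the Poisson likelihood: posterior is Gamma(shape = 6.3+36 = 42.3, rate = 2.6+8 = 10.6).
Posterior mean = shape/rate = 42.3/10.6 = 3.991.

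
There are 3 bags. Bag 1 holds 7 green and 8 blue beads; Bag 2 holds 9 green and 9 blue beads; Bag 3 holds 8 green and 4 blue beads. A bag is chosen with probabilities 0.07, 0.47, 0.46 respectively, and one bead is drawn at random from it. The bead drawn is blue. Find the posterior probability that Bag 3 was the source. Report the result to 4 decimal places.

Posterior probability ≈ 0.3602

Tabulate prior·likelihood by source: [1] prior 0.07, lik 0.5333, product 0.03733; [2] prior 0.47, lik 0.5, product 0.2350; [3] prior 0.46, lik 0.3333, product 0.1533.
Normalizing constant = 0.42567; the posterior for Bag 3 is its product over the sum, 0.1533/0.42567 = 0.3602.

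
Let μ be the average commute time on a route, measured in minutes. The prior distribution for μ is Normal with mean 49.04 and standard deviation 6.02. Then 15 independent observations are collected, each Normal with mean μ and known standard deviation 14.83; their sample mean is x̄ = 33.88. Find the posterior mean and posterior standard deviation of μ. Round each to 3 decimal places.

Posterior mean ≈ 38.247; posterior SD ≈ 3.231

With known σ, the Normal prior is conjugate. Weight on the data is w = (n/σ²)/(n/σ² + 1/τ₀²) = 0.0682039/(0.0682039+0.0275935) = 0.71196.
Posterior mean = w·x̄ + (1−w)·μ₀ = 0.71196·33.88 + 0.28804·49.04 = 38.247. Posterior variance = 1/(0.0682039+0.0275935) = 10.4387, so SD = 3.231.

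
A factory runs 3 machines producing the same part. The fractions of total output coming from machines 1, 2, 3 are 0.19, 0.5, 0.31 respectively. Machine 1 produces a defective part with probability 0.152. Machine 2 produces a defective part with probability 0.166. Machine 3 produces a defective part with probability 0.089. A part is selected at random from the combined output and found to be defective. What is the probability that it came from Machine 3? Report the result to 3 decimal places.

Tabulate prior·likelihood by source: [1] prior 0.19, lik 0.152, product 0.02888; [2] prior 0.5, lik 0.166, product 0.08300; [3] prior 0.31, lik 0.089, product 0.02759.
Normalizing constant = 0.13947; the posterior for Machine 3 is its product over the sum, 0.02759/0.13947 = 0.198.

Posterior probability ≈ 0.198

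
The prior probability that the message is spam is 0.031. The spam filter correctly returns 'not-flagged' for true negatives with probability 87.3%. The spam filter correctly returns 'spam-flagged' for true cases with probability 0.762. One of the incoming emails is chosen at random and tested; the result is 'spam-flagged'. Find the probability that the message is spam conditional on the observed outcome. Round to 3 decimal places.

P(H | E) ≈ 0.161

Write H for 'the message is spam'. Prior odds H:¬H = 0.031/0.969 = 0.031992. For the 'spam-flagged' outcome, the likelihood ratio is 0.762/0.127 = 6.0000.
Posterior odds = 0.031992 × 6.0000 = 0.19195, so P(H|E) = 0.19195/(1+0.19195) = 0.161.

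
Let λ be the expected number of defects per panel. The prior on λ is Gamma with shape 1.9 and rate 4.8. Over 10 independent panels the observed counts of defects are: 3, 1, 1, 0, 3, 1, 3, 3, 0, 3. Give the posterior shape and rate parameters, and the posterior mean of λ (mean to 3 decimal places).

The Poisson likelihood adds the total count to the shape and the number of exposure periods to the rate. Here ∑xᵢ = 18 and n = 10, so shape 1.9→19.9 and rate 4.8→14.8.
Posterior mean = shape/rate = 19.9/14.8 = 1.345.

Posterior: Gamma(shape=19.9, rate=14.8); mean ≈ 1.345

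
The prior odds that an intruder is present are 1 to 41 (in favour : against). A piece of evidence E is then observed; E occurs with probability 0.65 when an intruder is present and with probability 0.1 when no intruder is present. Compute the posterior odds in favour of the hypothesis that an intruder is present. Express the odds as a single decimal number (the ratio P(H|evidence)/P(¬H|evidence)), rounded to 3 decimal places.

Prior odds = 1/41 = 0.024390.
Likelihood ratio for E = 0.65/0.1 = 6.5000.
Posterior odds = prior odds × LR = 0.15854.

Posterior odds ≈ 0.159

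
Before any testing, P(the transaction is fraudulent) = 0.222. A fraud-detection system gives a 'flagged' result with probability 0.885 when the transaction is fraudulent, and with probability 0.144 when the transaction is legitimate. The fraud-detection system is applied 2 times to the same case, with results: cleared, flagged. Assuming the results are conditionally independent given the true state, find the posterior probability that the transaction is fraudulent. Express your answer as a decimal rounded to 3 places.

Posterior P(H) ≈ 0.191

With H the event that the transaction is fraudulent, the joint likelihood of the observed sequence is P(data|H) = 0.115·0.885 = 0.10178 and P(data|¬H) = 0.856·0.144 = 0.12326.
Bayes: P(H|data) = 0.222·0.10178 / (0.222·0.10178 + 0.778·0.12326) = 0.022594/0.11849 = 0.1907.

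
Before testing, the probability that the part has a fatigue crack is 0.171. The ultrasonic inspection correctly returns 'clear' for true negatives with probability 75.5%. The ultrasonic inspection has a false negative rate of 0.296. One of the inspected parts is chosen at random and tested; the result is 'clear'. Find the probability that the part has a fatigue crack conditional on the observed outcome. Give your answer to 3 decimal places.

Let H be the event that the part has a fatigue crack. P(H) = 0.171, so P(¬H) = 0.829. With E the 'clear' result, P(E|H) = 0.296 and P(E|¬H) = 0.755.
P(E) = 0.296·0.171 + 0.755·0.829 = 0.050616 + 0.62589 = 0.67651.
By Bayes' theorem, P(H|E) = 0.050616 / 0.67651 = 0.075.

P(H | E) ≈ 0.075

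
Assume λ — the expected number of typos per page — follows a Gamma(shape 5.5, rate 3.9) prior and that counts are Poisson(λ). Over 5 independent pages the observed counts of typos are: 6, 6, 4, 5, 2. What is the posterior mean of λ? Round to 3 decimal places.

The Poisson likelihood adds the total count to the shape and the number of exposure periods to the rate. Here ∑xᵢ = 23 and n = 5, so shape 5.5→28.5 and rate 3.9→8.9.
Posterior mean = shape/rate = 28.5/8.9 = 3.202.

Posterior mean ≈ 3.202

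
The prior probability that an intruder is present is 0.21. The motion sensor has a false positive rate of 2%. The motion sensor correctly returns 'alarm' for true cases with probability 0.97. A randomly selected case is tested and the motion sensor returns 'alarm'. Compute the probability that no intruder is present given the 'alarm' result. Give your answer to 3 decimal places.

Let H be the event that an intruder is present. P(H) = 0.21, so P(¬H) = 0.79. With E the 'alarm' result, P(E|H) = 0.97 and P(E|¬H) = 0.02.
P(E) = 0.97·0.21 + 0.02·0.79 = 0.20370 + 0.015800 = 0.21950.
By Bayes' theorem, P(H|E) = 0.20370 / 0.21950 = 0.928. Hence P(¬H|E) = 1 − 0.928 = 0.072.

P(¬H | E) ≈ 0.072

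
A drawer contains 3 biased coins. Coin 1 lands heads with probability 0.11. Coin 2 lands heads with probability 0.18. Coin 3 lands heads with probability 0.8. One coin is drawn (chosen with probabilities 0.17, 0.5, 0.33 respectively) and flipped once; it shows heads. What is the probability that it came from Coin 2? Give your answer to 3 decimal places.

Posterior probability ≈ 0.241

P(heads|C1) = 0.11; P(heads|C2) = 0.18; P(heads|C3) = 0.8.
Prior × likelihood for each source: 0.17·0.11=0.01870, 0.5·0.18=0.09000, 0.33·0.8=0.2640. Summing gives P(heads) = 0.37270.
P(Coin 2 | heads) = 0.09000 / 0.37270 = 0.241.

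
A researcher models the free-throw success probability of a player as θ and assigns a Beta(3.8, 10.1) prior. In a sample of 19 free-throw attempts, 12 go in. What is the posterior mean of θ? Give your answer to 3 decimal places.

Posterior mean ≈ 0.480

Observing 12 successes and 7 failures updates Beta(3.8, 10.1) by adding the success and failure counts to the two shape parameters: α = 3.8+12 = 15.8, β = 10.1+7 = 17.1.
Posterior mean = α/(α+β) = 15.8/32.9 = 0.480.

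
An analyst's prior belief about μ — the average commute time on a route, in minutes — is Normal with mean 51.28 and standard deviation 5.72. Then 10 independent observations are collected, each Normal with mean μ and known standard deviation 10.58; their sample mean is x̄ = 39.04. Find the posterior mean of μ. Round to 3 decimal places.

With known σ, the Normal prior is conjugate. Weight on the data is w = (n/σ²)/(n/σ² + 1/τ₀²) = 0.0893364/(0.0893364+0.0305638) = 0.74509.
Posterior mean = w·x̄ + (1−w)·μ₀ = 0.74509·39.04 + 0.25491·51.28 = 42.160.

Posterior mean ≈ 42.160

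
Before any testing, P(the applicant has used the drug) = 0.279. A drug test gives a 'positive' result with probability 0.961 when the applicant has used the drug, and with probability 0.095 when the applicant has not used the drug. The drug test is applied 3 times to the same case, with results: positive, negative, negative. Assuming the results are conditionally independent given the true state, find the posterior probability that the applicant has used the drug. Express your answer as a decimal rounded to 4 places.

Posterior P(H) ≈ 0.0072

With H the event that the applicant has used the drug, the joint likelihood of the observed sequence is P(data|H) = 0.961·0.039·0.039 = 0.0014617 and P(data|¬H) = 0.095·0.905·0.905 = 0.077807.
Bayes: P(H|data) = 0.279·0.0014617 / (0.279·0.0014617 + 0.721·0.077807) = 0.00040781/0.056507 = 0.0072.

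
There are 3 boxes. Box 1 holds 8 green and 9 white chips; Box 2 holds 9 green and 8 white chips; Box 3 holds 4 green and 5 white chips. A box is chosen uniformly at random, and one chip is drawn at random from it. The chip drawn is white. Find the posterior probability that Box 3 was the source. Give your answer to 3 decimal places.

P(white|Box 1) = 0.5294; P(white|Box 2) = 0.4706; P(white|Box 3) = 0.5556.
Prior × likelihood for each source: 0.333333·0.5294=0.1765, 0.333333·0.4706=0.1569, 0.333333·0.5556=0.1852. Summing gives P(white) = 0.51852.
P(Box 3 | white) = 0.1852 / 0.51852 = 0.357.

Posterior probability ≈ 0.357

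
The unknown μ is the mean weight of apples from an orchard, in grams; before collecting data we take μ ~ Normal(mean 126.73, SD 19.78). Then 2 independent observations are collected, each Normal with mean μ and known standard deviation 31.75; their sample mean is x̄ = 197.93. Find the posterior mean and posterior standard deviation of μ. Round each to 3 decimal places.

Posterior mean ≈ 157.845; posterior SD ≈ 14.841

With known σ, the Normal prior is conjugate. Weight on the data is w = (n/σ²)/(n/σ² + 1/τ₀²) = 0.00198400/(0.00198400+0.00255592) = 0.43701.
Posterior mean = w·x̄ + (1−w)·μ₀ = 0.43701·197.93 + 0.56299·126.73 = 157.845. Posterior variance = 1/(0.00198400+0.00255592) = 220.268, so SD = 14.841.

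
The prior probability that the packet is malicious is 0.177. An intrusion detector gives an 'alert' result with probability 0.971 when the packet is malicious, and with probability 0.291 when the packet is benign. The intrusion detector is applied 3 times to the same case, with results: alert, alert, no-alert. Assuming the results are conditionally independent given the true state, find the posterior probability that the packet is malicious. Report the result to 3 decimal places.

Posterior P(H) ≈ 0.089

With H the event that the packet is malicious, the joint likelihood of the observed sequence is P(data|H) = 0.971·0.971·0.029 = 0.027342 and P(data|¬H) = 0.291·0.291·0.709 = 0.060039.
Bayes: P(H|data) = 0.177·0.027342 / (0.177·0.027342 + 0.823·0.060039) = 0.0048396/0.054252 = 0.0892.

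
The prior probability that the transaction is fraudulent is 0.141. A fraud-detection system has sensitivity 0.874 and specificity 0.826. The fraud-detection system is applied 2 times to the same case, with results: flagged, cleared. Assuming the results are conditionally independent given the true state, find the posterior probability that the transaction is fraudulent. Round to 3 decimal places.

With H the event that the transaction is fraudulent, the joint likelihood of the observed sequence is P(data|H) = 0.874·0.126 = 0.11012 and P(data|¬H) = 0.174·0.826 = 0.14372.
Bayes: P(H|data) = 0.141·0.11012 / (0.141·0.11012 + 0.859·0.14372) = 0.015527/0.13899 = 0.1117.

Posterior P(H) ≈ 0.112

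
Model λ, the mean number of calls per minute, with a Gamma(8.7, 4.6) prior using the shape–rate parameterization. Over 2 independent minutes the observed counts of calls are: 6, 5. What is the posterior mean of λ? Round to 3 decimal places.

Posterior mean ≈ 2.985

Total count ∑xᵢ = 11 over n = 2 minutes.
Gamma is conjugate to the Poisson likelihood: posterior is Gamma(shape = 8.7+11 = 19.7, rate = 4.6+2 = 6.6).
E[λ | data] = 19.7/6.6 = 2.985.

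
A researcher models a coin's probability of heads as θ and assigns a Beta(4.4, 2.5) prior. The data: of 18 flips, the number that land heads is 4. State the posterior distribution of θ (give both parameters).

Posterior: Beta(8.4, 16.5)

The binomial likelihood is conjugate to the Beta prior: with 4 successes and 14 failures, the posterior is Beta(4.4+4, 2.5+14) = Beta(8.4, 16.5).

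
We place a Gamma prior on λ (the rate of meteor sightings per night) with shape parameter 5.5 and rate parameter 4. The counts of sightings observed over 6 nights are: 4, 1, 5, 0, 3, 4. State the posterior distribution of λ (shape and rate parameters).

Posterior: Gamma(shape=22.5, rate=10)

Total count ∑xᵢ = 17 over n = 6 nights.
Gamma is conjugate to the Poisson likelihood: posterior is Gamma(shape = 5.5+17 = 22.5, rate = 4+6 = 10).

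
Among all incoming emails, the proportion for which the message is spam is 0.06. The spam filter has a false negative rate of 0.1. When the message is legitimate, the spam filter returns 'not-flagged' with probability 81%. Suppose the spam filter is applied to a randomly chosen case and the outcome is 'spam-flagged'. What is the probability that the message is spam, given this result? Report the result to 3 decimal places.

Let H be the event that the message is spam. P(H) = 0.06, so P(¬H) = 0.94. With E the 'spam-flagged' result, P(E|H) = 0.9 and P(E|¬H) = 0.19.
P(E) = 0.9·0.06 + 0.19·0.94 = 0.054000 + 0.17860 = 0.23260.
By Bayes' theorem, P(H|E) = 0.054000 / 0.23260 = 0.232.

P(H | E) ≈ 0.232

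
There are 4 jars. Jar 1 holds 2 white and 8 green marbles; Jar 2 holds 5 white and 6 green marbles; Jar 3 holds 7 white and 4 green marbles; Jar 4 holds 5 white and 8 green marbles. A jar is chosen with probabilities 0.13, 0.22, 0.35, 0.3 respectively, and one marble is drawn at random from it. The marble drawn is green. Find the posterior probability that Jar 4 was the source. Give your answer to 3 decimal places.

P(green|Jar 1) = 0.8; P(green|Jar 2) = 0.5455; P(green|Jar 3) = 0.3636; P(green|Jar 4) = 0.6154.
Prior × likelihood for each source: 0.13·0.8=0.1040, 0.22·0.5455=0.1200, 0.35·0.3636=0.1273, 0.3·0.6154=0.1846. Summing gives P(green) = 0.53589.
P(Jar 4 | green) = 0.1846 / 0.53589 = 0.345.

Posterior probability ≈ 0.345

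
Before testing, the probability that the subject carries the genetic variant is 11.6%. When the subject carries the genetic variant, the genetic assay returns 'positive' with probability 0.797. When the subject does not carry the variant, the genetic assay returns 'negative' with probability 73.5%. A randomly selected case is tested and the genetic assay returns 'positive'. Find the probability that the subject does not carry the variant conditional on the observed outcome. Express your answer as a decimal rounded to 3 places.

Write H for 'the subject carries the genetic variant'. Prior odds H:¬H = 0.116/0.884 = 0.13122. For the 'positive' outcome, the likelihood ratio is 0.797/0.265 = 3.0075.
Posterior odds = 0.13122 × 3.0075 = 0.39466, so P(H|E) = 0.39466/(1+0.39466) = 0.283. Then P(¬H|E) = 1 − 0.283 = 0.717.

P(¬H | E) ≈ 0.717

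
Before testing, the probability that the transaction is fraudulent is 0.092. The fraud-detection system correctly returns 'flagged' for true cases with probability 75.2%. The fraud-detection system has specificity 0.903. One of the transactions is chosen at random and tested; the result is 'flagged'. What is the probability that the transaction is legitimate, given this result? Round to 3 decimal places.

Let H be the event that the transaction is fraudulent. P(H) = 0.092, so P(¬H) = 0.908. With E the 'flagged' result, P(E|H) = 0.752 and P(E|¬H) = 0.097.
P(E) = 0.752·0.092 + 0.097·0.908 = 0.069184 + 0.088076 = 0.15726.
By Bayes' theorem, P(H|E) = 0.069184 / 0.15726 = 0.440. Hence P(¬H|E) = 1 − 0.440 = 0.560.

P(¬H | E) ≈ 0.560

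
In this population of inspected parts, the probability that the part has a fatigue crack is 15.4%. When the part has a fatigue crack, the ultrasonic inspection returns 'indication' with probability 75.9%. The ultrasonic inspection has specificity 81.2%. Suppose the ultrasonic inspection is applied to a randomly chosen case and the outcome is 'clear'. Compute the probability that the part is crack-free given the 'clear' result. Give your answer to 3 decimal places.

Let H be the event that the part has a fatigue crack. P(H) = 0.154, so P(¬H) = 0.846. With E the 'clear' result, P(E|H) = 0.241 and P(E|¬H) = 0.812.
P(E) = 0.241·0.154 + 0.812·0.846 = 0.037114 + 0.68695 = 0.72407.
By Bayes' theorem, P(H|E) = 0.037114 / 0.72407 = 0.051. Hence P(¬H|E) = 1 − 0.051 = 0.949.

P(¬H | E) ≈ 0.949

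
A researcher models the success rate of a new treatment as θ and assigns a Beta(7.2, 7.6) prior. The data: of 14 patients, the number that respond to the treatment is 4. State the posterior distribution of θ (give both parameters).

Posterior: Beta(11.2, 17.6)

The binomial likelihood is conjugate to the Beta prior: with 4 successes and 10 failures, the posterior is Beta(7.2+4, 7.6+10) = Beta(11.2, 17.6).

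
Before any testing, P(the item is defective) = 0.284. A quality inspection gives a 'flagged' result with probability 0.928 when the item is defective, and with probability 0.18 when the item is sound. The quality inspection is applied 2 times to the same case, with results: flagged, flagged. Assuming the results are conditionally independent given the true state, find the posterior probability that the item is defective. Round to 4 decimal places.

Posterior P(H) ≈ 0.9134

With H the event that the item is defective, the joint likelihood of the observed sequence is P(data|H) = 0.928·0.928 = 0.86118 and P(data|¬H) = 0.18·0.18 = 0.032400.
Bayes: P(H|data) = 0.284·0.86118 / (0.284·0.86118 + 0.716·0.032400) = 0.24458/0.26777 = 0.9134.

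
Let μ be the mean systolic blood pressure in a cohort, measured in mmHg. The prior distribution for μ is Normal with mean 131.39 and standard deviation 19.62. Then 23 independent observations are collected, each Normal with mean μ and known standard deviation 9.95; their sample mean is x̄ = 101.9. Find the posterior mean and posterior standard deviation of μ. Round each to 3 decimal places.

Posterior mean ≈ 102.226; posterior SD ≈ 2.063

Prior precision 1/τ₀² = 1/19.62² = 0.00259778; data precision n/σ² = 23/9.95² = 0.232317.
Posterior precision = 0.00259778 + 0.232317 = 0.234915, giving posterior SD = 1/√0.234915 = 2.063.
Posterior mean = (0.00259778·131.39 + 0.232317·101.9) / 0.234915 = 102.226.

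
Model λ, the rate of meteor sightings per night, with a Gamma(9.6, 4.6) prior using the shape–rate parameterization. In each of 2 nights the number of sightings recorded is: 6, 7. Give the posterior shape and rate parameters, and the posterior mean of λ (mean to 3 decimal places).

Total count ∑xᵢ = 13 over n = 2 nights.
Gamma is conjugate to the Poisson likelihood: posterior is Gamma(shape = 9.6+13 = 22.6, rate = 4.6+2 = 6.6).
Posterior mean = shape/rate = 22.6/6.6 = 3.424.

Posterior: Gamma(shape=22.6, rate=6.6); mean ≈ 3.424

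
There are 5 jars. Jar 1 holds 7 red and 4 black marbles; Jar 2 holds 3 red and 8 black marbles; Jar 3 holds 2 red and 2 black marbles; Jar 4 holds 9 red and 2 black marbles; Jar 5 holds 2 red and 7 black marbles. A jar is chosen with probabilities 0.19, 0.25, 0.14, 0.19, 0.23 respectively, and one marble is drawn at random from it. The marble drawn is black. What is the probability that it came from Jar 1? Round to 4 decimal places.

Tabulate prior·likelihood by source: [1] prior 0.19, lik 0.3636, product 0.06909; [2] prior 0.25, lik 0.7273, product 0.1818; [3] prior 0.14, lik 0.5, product 0.07000; [4] prior 0.19, lik 0.1818, product 0.03455; [5] prior 0.23, lik 0.7778, product 0.1789.
Normalizing constant = 0.53434; the posterior for Jar 1 is its product over the sum, 0.06909/0.53434 = 0.1293.

Posterior probability ≈ 0.1293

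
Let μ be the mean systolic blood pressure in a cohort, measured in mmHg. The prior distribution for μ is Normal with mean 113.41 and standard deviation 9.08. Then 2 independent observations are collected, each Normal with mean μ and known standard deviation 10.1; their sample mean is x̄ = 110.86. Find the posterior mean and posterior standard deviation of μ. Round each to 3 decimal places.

Posterior mean ≈ 111.835; posterior SD ≈ 5.613

With known σ, the Normal prior is conjugate. Weight on the data is w = (n/σ²)/(n/σ² + 1/τ₀²) = 0.0196059/(0.0196059+0.0121291) = 0.61780.
Posterior mean = w·x̄ + (1−w)·μ₀ = 0.61780·110.86 + 0.38220·113.41 = 111.835. Posterior variance = 1/(0.0196059+0.0121291) = 31.5109, so SD = 5.613.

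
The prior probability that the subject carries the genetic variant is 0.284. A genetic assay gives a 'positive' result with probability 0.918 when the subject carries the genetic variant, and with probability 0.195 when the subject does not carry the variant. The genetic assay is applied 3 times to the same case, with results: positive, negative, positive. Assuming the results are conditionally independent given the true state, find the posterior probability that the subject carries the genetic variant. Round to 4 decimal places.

With H the event that the subject carries the genetic variant, the joint likelihood of the observed sequence is P(data|H) = 0.918·0.082·0.918 = 0.069103 and P(data|¬H) = 0.195·0.805·0.195 = 0.030610.
Bayes: P(H|data) = 0.284·0.069103 / (0.284·0.069103 + 0.716·0.030610) = 0.019625/0.041542 = 0.4724.

Posterior P(H) ≈ 0.4724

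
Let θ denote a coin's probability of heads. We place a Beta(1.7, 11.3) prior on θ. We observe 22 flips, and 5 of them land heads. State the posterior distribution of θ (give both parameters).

Observing 5 successes and 17 failures updates Beta(1.7, 11.3) by adding the success and failure counts to the two shape parameters: α = 1.7+5 = 6.7, β = 11.3+17 = 28.3.

Posterior: Beta(6.7, 28.3)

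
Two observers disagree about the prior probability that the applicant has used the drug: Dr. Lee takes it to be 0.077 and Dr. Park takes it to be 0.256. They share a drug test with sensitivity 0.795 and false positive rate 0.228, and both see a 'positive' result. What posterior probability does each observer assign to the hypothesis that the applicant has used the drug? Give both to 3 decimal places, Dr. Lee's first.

Dr. Lee: 0.225; Dr. Park: 0.545

P('+'|H) = 0.795, P('+'|¬H) = 0.228.
Dr. Lee: numerator 0.795·0.077 = 0.061215; evidence = 0.061215+0.228·0.923 = 0.27166; posterior = 0.225.
Dr. Park: numerator 0.795·0.256 = 0.20352; evidence = 0.20352+0.228·0.744 = 0.37315; posterior = 0.545.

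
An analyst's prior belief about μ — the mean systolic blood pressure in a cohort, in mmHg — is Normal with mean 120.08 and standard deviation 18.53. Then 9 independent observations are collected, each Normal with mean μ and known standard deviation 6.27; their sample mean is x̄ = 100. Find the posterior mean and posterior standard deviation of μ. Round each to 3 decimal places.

Prior precision 1/τ₀² = 1/18.53² = 0.00291239; data precision n/σ² = 9/6.27² = 0.228932.
Posterior precision = 0.00291239 + 0.228932 = 0.231845, giving posterior SD = 1/√0.231845 = 2.077.
Posterior mean = (0.00291239·120.08 + 0.228932·100) / 0.231845 = 100.252.

Posterior mean ≈ 100.252; posterior SD ≈ 2.077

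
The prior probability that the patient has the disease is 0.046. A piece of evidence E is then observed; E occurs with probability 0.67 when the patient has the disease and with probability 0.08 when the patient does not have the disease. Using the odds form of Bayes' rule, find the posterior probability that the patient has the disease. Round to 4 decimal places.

Posterior probability ≈ 0.2877

Prior odds = 0.046/(1−0.046) = 0.048218.
Likelihood ratio for E = 0.67/0.08 = 8.3750.
Posterior odds = prior odds × LR = 0.40383.
Posterior probability = odds/(1+odds) = 0.40383/1.4038 = 0.2877.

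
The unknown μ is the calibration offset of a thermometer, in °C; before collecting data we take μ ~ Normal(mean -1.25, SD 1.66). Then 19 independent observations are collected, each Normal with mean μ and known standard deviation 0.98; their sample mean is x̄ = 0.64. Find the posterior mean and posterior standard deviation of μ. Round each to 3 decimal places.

Prior precision 1/τ₀² = 1/1.66² = 0.362897; data precision n/σ² = 19/0.98² = 19.7834.
Posterior precision = 0.362897 + 19.7834 = 20.1463, giving posterior SD = 1/√20.1463 = 0.223.
Posterior mean = (0.362897·-1.25 + 19.7834·0.64) / 20.1463 = 0.606.

Posterior mean ≈ 0.606; posterior SD ≈ 0.223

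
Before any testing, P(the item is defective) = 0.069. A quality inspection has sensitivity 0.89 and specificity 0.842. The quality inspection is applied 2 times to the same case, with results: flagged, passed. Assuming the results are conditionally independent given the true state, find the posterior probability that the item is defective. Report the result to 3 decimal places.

Posterior P(H) ≈ 0.052

With H the event that the item is defective, the joint likelihood of the observed sequence is P(data|H) = 0.89·0.11 = 0.097900 and P(data|¬H) = 0.158·0.842 = 0.13304.
Bayes: P(H|data) = 0.069·0.097900 / (0.069·0.097900 + 0.931·0.13304) = 0.0067551/0.13061 = 0.0517.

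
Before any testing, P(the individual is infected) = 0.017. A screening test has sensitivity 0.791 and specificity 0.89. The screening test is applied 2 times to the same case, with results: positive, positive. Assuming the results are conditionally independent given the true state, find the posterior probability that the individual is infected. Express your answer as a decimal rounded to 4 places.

Posterior P(H) ≈ 0.4721

With H the event that the individual is infected, the joint likelihood of the observed sequence is P(data|H) = 0.791·0.791 = 0.62568 and P(data|¬H) = 0.11·0.11 = 0.012100.
Bayes: P(H|data) = 0.017·0.62568 / (0.017·0.62568 + 0.983·0.012100) = 0.010637/0.022531 = 0.4721.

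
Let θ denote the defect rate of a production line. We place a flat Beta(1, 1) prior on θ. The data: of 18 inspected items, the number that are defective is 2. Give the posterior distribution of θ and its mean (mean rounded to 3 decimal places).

Observing 2 successes and 16 failures updates Beta(1, 1) by adding the success and failure counts to the two shape parameters: α = 1+2 = 3, β = 1+16 = 17.
Posterior mean = α/(α+β) = 3/20 = 0.150.

Posterior: Beta(3, 17); mean ≈ 0.150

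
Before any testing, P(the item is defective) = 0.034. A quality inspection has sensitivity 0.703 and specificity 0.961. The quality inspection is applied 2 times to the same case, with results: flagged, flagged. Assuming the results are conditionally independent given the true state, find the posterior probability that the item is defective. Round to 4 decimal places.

Let H be the event that the item is defective; start with P(H) = 0.034. P('flagged'|H) = 0.703, P('flagged'|¬H) = 0.039.
Update on result 1 ('flagged'): P(H) ← 0.703·0.0340 / (0.703·0.0340 + 0.039·0.9660) = 0.023902/0.061576 = 0.3882.
Update on result 2 ('flagged'): P(H) ← 0.703·0.3882 / (0.703·0.3882 + 0.039·0.6118) = 0.27288/0.29675 = 0.9196.

Posterior P(H) ≈ 0.9196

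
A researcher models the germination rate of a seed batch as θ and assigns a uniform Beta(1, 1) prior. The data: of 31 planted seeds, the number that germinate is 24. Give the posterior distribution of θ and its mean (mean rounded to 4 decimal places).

The binomial likelihood is conjugate to the Beta prior: with 24 successes and 7 failures, the posterior is Beta(1+24, 1+7) = Beta(25, 8).
Posterior mean = α/(α+β) = 25/33 = 0.7576.

Posterior: Beta(25, 8); mean ≈ 0.7576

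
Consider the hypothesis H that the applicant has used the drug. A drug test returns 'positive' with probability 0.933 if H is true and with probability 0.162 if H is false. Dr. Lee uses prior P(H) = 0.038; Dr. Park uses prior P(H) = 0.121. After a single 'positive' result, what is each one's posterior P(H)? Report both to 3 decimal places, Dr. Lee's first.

Dr. Lee: 0.185; Dr. Park: 0.442

P('+'|H) = 0.933, P('+'|¬H) = 0.162.
Dr. Lee: numerator 0.933·0.038 = 0.035454; evidence = 0.035454+0.162·0.962 = 0.19130; posterior = 0.185.
Dr. Park: numerator 0.933·0.121 = 0.11289; evidence = 0.11289+0.162·0.879 = 0.25529; posterior = 0.442.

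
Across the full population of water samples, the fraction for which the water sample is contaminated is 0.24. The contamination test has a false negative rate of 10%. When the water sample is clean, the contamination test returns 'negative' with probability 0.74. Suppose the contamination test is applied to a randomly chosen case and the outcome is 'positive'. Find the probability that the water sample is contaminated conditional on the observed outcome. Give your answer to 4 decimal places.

P(H | E) ≈ 0.5222

Let H be the event that the water sample is contaminated. P(H) = 0.24, so P(¬H) = 0.76. With E the 'positive' result, P(E|H) = 0.9 and P(E|¬H) = 0.26.
P(E) = 0.9·0.24 + 0.26·0.76 = 0.21600 + 0.19760 = 0.41360.
By Bayes' theorem, P(H|E) = 0.21600 / 0.41360 = 0.5222.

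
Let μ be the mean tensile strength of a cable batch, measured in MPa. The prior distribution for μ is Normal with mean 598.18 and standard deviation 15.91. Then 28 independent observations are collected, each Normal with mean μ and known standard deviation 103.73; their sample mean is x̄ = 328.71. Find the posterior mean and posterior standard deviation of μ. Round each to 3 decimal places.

Posterior mean ≈ 491.168; posterior SD ≈ 12.353

With known σ, the Normal prior is conjugate. Weight on the data is w = (n/σ²)/(n/σ² + 1/τ₀²) = 0.00260225/(0.00260225+0.00395057) = 0.39712.
Posterior mean = w·x̄ + (1−w)·μ₀ = 0.39712·328.71 + 0.60288·598.18 = 491.168. Posterior variance = 1/(0.00260225+0.00395057) = 152.606, so SD = 12.353.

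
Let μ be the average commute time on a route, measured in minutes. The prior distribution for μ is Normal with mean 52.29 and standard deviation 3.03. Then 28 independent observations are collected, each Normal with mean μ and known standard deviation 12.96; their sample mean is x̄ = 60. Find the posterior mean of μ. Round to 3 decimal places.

Posterior mean ≈ 56.953

Prior precision 1/τ₀² = 1/3.03² = 0.108922; data precision n/σ² = 28/12.96² = 0.166705.
Posterior precision = 0.108922 + 0.166705 = 0.275627.
Posterior mean = (0.108922·52.29 + 0.166705·60) / 0.275627 = 56.953.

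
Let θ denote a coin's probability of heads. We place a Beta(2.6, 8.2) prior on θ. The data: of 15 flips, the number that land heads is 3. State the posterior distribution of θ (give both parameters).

Posterior: Beta(5.6, 20.2)

Observing 3 successes and 12 failures updates Beta(2.6, 8.2) by adding the success and failure counts to the two shape parameters: α = 2.6+3 = 5.6, β = 8.2+12 = 20.2.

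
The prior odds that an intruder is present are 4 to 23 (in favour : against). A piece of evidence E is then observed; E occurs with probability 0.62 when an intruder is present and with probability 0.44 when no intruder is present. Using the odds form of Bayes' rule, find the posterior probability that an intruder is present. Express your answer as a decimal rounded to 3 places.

Posterior probability ≈ 0.197

Prior odds = 4/23 = 0.17391.
Likelihood ratio for E = 0.62/0.44 = 1.4091.
Posterior odds = prior odds × LR = 0.24506.
Posterior probability = odds/(1+odds) = 0.24506/1.2451 = 0.197.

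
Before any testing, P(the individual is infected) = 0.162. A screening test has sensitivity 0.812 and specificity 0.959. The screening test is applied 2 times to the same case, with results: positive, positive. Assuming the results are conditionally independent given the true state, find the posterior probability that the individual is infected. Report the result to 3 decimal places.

Let H be the event that the individual is infected; start with P(H) = 0.162. P('positive'|H) = 0.812, P('positive'|¬H) = 0.041.
Update on result 1 ('positive'): P(H) ← 0.812·0.1620 / (0.812·0.1620 + 0.041·0.8380) = 0.13154/0.16590 = 0.7929.
Update on result 2 ('positive'): P(H) ← 0.812·0.7929 / (0.812·0.7929 + 0.041·0.2071) = 0.64384/0.65233 = 0.9870.

Posterior P(H) ≈ 0.987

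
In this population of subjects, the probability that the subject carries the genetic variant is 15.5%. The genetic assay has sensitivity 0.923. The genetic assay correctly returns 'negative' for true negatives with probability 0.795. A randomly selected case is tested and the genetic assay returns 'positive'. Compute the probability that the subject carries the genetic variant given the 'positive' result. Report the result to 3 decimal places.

P(H | E) ≈ 0.452

Let H be the event that the subject carries the genetic variant. P(H) = 0.155, so P(¬H) = 0.845. With E the 'positive' result, P(E|H) = 0.923 and P(E|¬H) = 0.205.
P(E) = 0.923·0.155 + 0.205·0.845 = 0.14306 + 0.17322 = 0.31629.
By Bayes' theorem, P(H|E) = 0.14306 / 0.31629 = 0.452.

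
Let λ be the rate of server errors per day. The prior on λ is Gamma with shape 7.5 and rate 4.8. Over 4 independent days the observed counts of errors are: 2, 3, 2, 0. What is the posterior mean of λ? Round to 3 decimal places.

Posterior mean ≈ 1.648

Total count ∑xᵢ = 7 over n = 4 days.
Gamma is conjugate to the Poisson likelihood: posterior is Gamma(shape = 7.5+7 = 14.5, rate = 4.8+4 = 8.8).
Posterior mean = shape/rate = 14.5/8.8 = 1.648.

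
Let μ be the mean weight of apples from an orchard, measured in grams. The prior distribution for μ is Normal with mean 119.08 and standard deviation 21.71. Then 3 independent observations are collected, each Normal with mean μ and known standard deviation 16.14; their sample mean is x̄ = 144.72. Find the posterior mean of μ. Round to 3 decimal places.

Posterior mean ≈ 140.731

Prior precision 1/τ₀² = 1/21.71² = 0.00212168; data precision n/σ² = 3/16.14² = 0.0115163.
Posterior precision = 0.00212168 + 0.0115163 = 0.0136380.
Posterior mean = (0.00212168·119.08 + 0.0115163·144.72) / 0.0136380 = 140.731.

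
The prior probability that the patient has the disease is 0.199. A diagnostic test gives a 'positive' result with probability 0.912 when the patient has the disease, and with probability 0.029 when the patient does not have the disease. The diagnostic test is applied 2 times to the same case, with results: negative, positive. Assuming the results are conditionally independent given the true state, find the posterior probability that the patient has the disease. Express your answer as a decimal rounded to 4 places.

With H the event that the patient has the disease, the joint likelihood of the observed sequence is P(data|H) = 0.088·0.912 = 0.080256 and P(data|¬H) = 0.971·0.029 = 0.028159.
Bayes: P(H|data) = 0.199·0.080256 / (0.199·0.080256 + 0.801·0.028159) = 0.015971/0.038526 = 0.4145.

Posterior P(H) ≈ 0.4145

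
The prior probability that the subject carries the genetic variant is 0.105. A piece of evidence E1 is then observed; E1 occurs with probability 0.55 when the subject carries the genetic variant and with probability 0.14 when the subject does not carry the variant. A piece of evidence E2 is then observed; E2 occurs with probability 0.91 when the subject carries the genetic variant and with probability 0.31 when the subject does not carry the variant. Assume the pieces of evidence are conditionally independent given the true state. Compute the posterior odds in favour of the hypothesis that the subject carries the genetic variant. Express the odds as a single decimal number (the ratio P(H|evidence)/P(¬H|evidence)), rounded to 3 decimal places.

Prior odds = 0.105/(1−0.105) = 0.11732.
Likelihood ratio for E1 = 0.55/0.14 = 3.9286.
Likelihood ratio for E2 = 0.91/0.31 = 2.9355.
Posterior odds = prior odds × LR₁ × LR₂ = 1.3529.

Posterior odds ≈ 1.353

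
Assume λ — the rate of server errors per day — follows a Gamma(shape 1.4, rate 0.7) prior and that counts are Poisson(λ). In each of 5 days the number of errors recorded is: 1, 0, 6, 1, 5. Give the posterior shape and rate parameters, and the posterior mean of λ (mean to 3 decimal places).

Total count ∑xᵢ = 13 over n = 5 days.
Gamma is conjugate to the Poisson likelihood: posterior is Gamma(shape = 1.4+13 = 14.4, rate = 0.7+5 = 5.7).
Posterior mean = shape/rate = 14.4/5.7 = 2.526.

Posterior: Gamma(shape=14.4, rate=5.7); mean ≈ 2.526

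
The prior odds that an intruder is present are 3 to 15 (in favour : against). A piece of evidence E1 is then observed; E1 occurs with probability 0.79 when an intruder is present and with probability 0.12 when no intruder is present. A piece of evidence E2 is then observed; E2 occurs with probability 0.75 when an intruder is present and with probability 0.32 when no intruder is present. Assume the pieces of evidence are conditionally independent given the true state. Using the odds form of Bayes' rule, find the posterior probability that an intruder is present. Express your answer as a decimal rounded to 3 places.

Prior odds = 3/15 = 0.20000.
Likelihood ratio for E1 = 0.79/0.12 = 6.5833.
Likelihood ratio for E2 = 0.75/0.32 = 2.3438.
Posterior odds = prior odds × LR₁ × LR₂ = 3.0859.
Posterior probability = odds/(1+odds) = 3.0859/4.0859 = 0.755.

Posterior probability ≈ 0.755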